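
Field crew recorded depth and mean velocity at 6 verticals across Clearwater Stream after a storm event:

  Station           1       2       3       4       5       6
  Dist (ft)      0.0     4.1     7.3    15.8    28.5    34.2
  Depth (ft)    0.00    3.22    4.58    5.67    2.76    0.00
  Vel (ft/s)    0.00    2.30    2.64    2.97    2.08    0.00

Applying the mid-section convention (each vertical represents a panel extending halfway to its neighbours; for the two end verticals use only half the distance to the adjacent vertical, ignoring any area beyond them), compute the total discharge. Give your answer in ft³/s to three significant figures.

329 ft³/s

w_2 = (7.3 − 0.0)/2 = 3.65 ft; q_2 = 2.30 × 3.22 × 3.65 = 27.03 ft³/s
w_3 = (15.8 − 4.1)/2 = 5.85 ft; q_3 = 2.64 × 4.58 × 5.85 = 70.73 ft³/s
w_4 = (28.5 − 7.3)/2 = 10.6 ft; q_4 = 2.97 × 5.67 × 10.6 = 178.5 ft³/s
w_5 = (34.2 − 15.8)/2 = 9.2 ft; q_5 = 2.08 × 2.76 × 9.2 = 52.82 ft³/s
Stations 1, 6 contribute zero (depth or velocity is 0).
Q = Σ qᵢ = 329.1 ft³/s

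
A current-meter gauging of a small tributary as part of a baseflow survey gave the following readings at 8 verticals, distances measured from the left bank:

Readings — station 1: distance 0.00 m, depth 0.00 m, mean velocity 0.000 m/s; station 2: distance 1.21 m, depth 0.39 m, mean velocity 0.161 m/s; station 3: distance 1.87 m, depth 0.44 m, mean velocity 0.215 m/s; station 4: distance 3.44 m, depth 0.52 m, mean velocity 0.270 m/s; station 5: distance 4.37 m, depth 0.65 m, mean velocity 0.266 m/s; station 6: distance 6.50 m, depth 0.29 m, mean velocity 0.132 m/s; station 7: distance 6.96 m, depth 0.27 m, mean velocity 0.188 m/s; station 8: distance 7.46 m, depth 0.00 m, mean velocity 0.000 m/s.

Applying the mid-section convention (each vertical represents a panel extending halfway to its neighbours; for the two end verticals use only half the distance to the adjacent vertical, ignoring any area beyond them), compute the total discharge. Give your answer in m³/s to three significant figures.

w_2 = (1.87 − 0.00)/2 = 0.935 m; q_2 = 0.161 × 0.39 × 0.935 = 0.05871 m³/s
w_3 = (3.44 − 1.21)/2 = 1.115 m; q_3 = 0.215 × 0.44 × 1.115 = 0.1055 m³/s
w_4 = (4.37 − 1.87)/2 = 1.25 m; q_4 = 0.270 × 0.52 × 1.25 = 0.1755 m³/s
w_5 = (6.50 − 3.44)/2 = 1.53 m; q_5 = 0.266 × 0.65 × 1.53 = 0.2645 m³/s
w_6 = (6.96 − 4.37)/2 = 1.295 m; q_6 = 0.132 × 0.29 × 1.295 = 0.04957 m³/s
w_7 = (7.46 − 6.50)/2 = 0.48 m; q_7 = 0.188 × 0.27 × 0.48 = 0.02436 m³/s
Stations 1, 8 contribute zero (depth or velocity is 0).
Q = Σ qᵢ = 0.6782 m³/s

0.678 m³/s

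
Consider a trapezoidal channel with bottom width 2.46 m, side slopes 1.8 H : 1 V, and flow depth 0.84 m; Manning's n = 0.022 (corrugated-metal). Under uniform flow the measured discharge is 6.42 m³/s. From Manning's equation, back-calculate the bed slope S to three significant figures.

0.00385

A = (b + z·y)·y = (2.46 + 1.8×0.84)×0.84 = 3.336 m²
P = b + 2y√(1+z²) = 2.46 + 2×0.84×√(1+1.8²) = 5.919 m
R = A/P = 3.336/5.919 = 0.5637 m
S = (Q·n / (1·A·R^(2/3)))² = (6.42×0.022 / (1×3.336×0.6824))² = 0.003849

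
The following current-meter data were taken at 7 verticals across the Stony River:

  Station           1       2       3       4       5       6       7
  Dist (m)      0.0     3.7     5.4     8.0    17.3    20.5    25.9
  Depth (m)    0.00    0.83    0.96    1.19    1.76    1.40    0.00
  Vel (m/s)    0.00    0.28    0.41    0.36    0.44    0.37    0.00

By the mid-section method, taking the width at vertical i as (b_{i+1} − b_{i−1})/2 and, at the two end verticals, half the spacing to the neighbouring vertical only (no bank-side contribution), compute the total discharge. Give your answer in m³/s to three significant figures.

11.1 m³/s

w_2 = (5.4 − 0.0)/2 = 2.7 m; q_2 = 0.28 × 0.83 × 2.7 = 0.6275 m³/s
w_3 = (8.0 − 3.7)/2 = 2.15 m; q_3 = 0.41 × 0.96 × 2.15 = 0.8462 m³/s
w_4 = (17.3 − 5.4)/2 = 5.95 m; q_4 = 0.36 × 1.19 × 5.95 = 2.549 m³/s
w_5 = (20.5 − 8.0)/2 = 6.25 m; q_5 = 0.44 × 1.76 × 6.25 = 4.840 m³/s
w_6 = (25.9 − 17.3)/2 = 4.3 m; q_6 = 0.37 × 1.40 × 4.3 = 2.227 m³/s
Stations 1, 7 contribute zero (depth or velocity is 0).
Q = Σ qᵢ = 11.09 m³/s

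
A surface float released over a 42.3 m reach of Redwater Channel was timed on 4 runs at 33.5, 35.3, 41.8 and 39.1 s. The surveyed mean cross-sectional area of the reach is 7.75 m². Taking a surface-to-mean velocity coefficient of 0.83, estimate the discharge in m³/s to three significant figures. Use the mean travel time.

t̄ = (33.5 + 35.3 + 41.8 + 39.1) / 4 = 37.425 s
v_surface = L / t̄ = 42.3 / 37.425 = 1.130 m/s
v_mean = 0.83 × 1.130 = 0.9381 m/s
Q = A × v_mean = 7.75 × 0.9381 = 7.270 m³/s

7.27 m³/s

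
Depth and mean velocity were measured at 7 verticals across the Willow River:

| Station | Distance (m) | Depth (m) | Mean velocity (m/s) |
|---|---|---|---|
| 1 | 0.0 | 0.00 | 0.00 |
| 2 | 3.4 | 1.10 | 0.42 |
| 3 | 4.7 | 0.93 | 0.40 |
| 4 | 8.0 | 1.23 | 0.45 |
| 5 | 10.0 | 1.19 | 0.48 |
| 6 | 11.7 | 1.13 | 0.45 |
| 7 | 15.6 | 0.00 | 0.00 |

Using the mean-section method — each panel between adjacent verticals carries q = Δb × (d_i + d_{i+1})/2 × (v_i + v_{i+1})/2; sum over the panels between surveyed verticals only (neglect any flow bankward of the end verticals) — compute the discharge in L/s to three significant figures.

4990 L/s

Panel 1-2: Δb = 3.4 m, d̄ = (0.00+1.10)/2 = 0.55, v̄ = (0.00+0.42)/2 = 0.21 → q = 3.4×0.55×0.21 = 0.3927 m³/s
Panel 2-3: Δb = 1.3 m, d̄ = (1.10+0.93)/2 = 1.015, v̄ = (0.42+0.40)/2 = 0.41 → q = 1.3×1.015×0.41 = 0.5410 m³/s
Panel 3-4: Δb = 3.3 m, d̄ = (0.93+1.23)/2 = 1.08, v̄ = (0.40+0.45)/2 = 0.425 → q = 3.3×1.08×0.425 = 1.515 m³/s
Panel 4-5: Δb = 2 m, d̄ = (1.23+1.19)/2 = 1.21, v̄ = (0.45+0.48)/2 = 0.465 → q = 2×1.21×0.465 = 1.125 m³/s
Panel 5-6: Δb = 1.7 m, d̄ = (1.19+1.13)/2 = 1.16, v̄ = (0.48+0.45)/2 = 0.465 → q = 1.7×1.16×0.465 = 0.9170 m³/s
Panel 6-7: Δb = 3.9 m, d̄ = (1.13+0.00)/2 = 0.565, v̄ = (0.45+0.00)/2 = 0.225 → q = 3.9×0.565×0.225 = 0.4958 m³/s
Q = Σ q = 4.986 m³/s
= 4.986 × 1000 = 4986 L/s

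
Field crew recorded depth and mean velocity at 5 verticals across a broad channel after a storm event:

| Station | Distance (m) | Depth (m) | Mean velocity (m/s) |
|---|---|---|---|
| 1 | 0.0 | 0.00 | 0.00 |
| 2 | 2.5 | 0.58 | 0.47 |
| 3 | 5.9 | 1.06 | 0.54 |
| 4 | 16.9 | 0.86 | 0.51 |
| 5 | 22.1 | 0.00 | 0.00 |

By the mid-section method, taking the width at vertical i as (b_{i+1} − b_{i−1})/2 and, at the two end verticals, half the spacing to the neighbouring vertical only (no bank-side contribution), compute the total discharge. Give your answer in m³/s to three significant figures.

w_2 = (5.9 − 0.0)/2 = 2.95 m; q_2 = 0.47 × 0.58 × 2.95 = 0.8042 m³/s
w_3 = (16.9 − 2.5)/2 = 7.2 m; q_3 = 0.54 × 1.06 × 7.2 = 4.121 m³/s
w_4 = (22.1 − 5.9)/2 = 8.1 m; q_4 = 0.51 × 0.86 × 8.1 = 3.553 m³/s
Stations 1, 5 contribute zero (depth or velocity is 0).
Q = Σ qᵢ = 8.478 m³/s

8.48 m³/s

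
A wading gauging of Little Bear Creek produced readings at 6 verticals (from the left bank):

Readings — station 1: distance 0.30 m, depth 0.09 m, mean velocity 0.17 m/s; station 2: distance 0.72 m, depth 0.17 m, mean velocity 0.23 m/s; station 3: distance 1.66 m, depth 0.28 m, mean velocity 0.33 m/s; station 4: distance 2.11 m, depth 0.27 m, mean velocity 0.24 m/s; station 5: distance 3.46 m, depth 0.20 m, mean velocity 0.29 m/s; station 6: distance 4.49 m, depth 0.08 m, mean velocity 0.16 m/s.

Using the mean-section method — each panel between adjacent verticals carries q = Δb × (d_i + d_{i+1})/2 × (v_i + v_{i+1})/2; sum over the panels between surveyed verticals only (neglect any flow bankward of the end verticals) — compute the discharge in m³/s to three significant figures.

0.222 m³/s

Panel 1-2: Δb = 0.42 m, d̄ = (0.09+0.17)/2 = 0.13, v̄ = (0.17+0.23)/2 = 0.2 → q = 0.42×0.13×0.2 = 0.01092 m³/s
Panel 2-3: Δb = 0.94 m, d̄ = (0.17+0.28)/2 = 0.225, v̄ = (0.23+0.33)/2 = 0.28 → q = 0.94×0.225×0.28 = 0.05922 m³/s
Panel 3-4: Δb = 0.45 m, d̄ = (0.28+0.27)/2 = 0.275, v̄ = (0.33+0.24)/2 = 0.285 → q = 0.45×0.275×0.285 = 0.03527 m³/s
Panel 4-5: Δb = 1.35 m, d̄ = (0.27+0.20)/2 = 0.235, v̄ = (0.24+0.29)/2 = 0.265 → q = 1.35×0.235×0.265 = 0.08407 m³/s
Panel 5-6: Δb = 1.03 m, d̄ = (0.20+0.08)/2 = 0.14, v̄ = (0.29+0.16)/2 = 0.225 → q = 1.03×0.14×0.225 = 0.03245 m³/s
Q = Σ q = 0.2219 m³/s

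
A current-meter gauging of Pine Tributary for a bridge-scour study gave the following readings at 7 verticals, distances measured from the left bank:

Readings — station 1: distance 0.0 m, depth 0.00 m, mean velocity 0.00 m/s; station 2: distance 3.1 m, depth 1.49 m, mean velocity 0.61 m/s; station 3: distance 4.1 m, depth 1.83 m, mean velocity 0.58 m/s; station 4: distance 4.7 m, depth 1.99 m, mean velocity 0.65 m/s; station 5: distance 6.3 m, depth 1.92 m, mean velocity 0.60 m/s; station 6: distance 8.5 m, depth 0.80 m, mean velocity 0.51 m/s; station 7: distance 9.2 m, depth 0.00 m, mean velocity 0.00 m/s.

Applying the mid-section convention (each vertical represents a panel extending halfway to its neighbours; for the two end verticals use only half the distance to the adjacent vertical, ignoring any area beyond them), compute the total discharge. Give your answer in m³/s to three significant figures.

6.92 m³/s

w_2 = (4.1 − 0.0)/2 = 2.05 m; q_2 = 0.61 × 1.49 × 2.05 = 1.863 m³/s
w_3 = (4.7 − 3.1)/2 = 0.8 m; q_3 = 0.58 × 1.83 × 0.8 = 0.8491 m³/s
w_4 = (6.3 − 4.1)/2 = 1.1 m; q_4 = 0.65 × 1.99 × 1.1 = 1.423 m³/s
w_5 = (8.5 − 4.7)/2 = 1.9 m; q_5 = 0.60 × 1.92 × 1.9 = 2.189 m³/s
w_6 = (9.2 − 6.3)/2 = 1.45 m; q_6 = 0.51 × 0.80 × 1.45 = 0.5916 m³/s
Stations 1, 7 contribute zero (depth or velocity is 0).
Q = Σ qᵢ = 6.916 m³/s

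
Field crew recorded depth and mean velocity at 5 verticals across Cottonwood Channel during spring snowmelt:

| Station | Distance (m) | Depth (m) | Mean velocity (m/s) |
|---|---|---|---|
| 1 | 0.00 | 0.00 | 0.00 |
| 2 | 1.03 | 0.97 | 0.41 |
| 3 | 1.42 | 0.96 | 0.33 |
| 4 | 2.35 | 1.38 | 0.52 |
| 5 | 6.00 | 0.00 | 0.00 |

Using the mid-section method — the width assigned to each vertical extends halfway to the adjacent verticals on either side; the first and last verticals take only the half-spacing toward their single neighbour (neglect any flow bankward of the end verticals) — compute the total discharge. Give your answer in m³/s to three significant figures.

w_2 = (1.42 − 0.00)/2 = 0.71 m; q_2 = 0.41 × 0.97 × 0.71 = 0.2824 m³/s
w_3 = (2.35 − 1.03)/2 = 0.66 m; q_3 = 0.33 × 0.96 × 0.66 = 0.2091 m³/s
w_4 = (6.00 − 1.42)/2 = 2.29 m; q_4 = 0.52 × 1.38 × 2.29 = 1.643 m³/s
Stations 1, 5 contribute zero (depth or velocity is 0).
Q = Σ qᵢ = 2.135 m³/s

2.13 m³/s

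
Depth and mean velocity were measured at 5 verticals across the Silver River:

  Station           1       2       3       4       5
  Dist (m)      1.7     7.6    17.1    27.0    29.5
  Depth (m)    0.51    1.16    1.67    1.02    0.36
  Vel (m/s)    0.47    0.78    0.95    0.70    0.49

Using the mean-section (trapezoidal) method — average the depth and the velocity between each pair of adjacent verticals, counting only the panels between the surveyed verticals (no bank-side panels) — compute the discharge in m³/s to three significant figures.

26.7 m³/s

Panel 1-2: Δb = 5.9 m, d̄ = (0.51+1.16)/2 = 0.835, v̄ = (0.47+0.78)/2 = 0.625 → q = 5.9×0.835×0.625 = 3.079 m³/s
Panel 2-3: Δb = 9.5 m, d̄ = (1.16+1.67)/2 = 1.415, v̄ = (0.78+0.95)/2 = 0.865 → q = 9.5×1.415×0.865 = 11.63 m³/s
Panel 3-4: Δb = 9.9 m, d̄ = (1.67+1.02)/2 = 1.345, v̄ = (0.95+0.70)/2 = 0.825 → q = 9.9×1.345×0.825 = 10.99 m³/s
Panel 4-5: Δb = 2.5 m, d̄ = (1.02+0.36)/2 = 0.69, v̄ = (0.70+0.49)/2 = 0.595 → q = 2.5×0.69×0.595 = 1.026 m³/s
Q = Σ q = 26.72 m³/s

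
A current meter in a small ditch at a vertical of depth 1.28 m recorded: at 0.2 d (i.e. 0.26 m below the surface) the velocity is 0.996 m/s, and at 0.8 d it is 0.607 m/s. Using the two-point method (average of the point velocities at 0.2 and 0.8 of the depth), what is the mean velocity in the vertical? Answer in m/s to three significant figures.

0.802 m/s

v̄ = (0.996 + 0.607) / 2 = 0.8015 m/s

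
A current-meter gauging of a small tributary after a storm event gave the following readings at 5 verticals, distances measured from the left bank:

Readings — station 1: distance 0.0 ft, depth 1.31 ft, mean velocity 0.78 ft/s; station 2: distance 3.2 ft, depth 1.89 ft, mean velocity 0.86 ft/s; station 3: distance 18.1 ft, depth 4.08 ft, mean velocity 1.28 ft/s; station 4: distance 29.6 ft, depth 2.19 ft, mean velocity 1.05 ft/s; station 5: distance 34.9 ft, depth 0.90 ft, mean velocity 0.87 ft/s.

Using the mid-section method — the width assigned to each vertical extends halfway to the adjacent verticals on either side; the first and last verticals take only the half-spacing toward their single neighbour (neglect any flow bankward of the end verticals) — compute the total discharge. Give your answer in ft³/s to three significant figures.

w_1 = (3.2 − 0.0)/2 = 1.6 ft; q_1 = 0.78 × 1.31 × 1.6 = 1.635 ft³/s
w_2 = (18.1 − 0.0)/2 = 9.05 ft; q_2 = 0.86 × 1.89 × 9.05 = 14.71 ft³/s
w_3 = (29.6 − 3.2)/2 = 13.2 ft; q_3 = 1.28 × 4.08 × 13.2 = 68.94 ft³/s
w_4 = (34.9 − 18.1)/2 = 8.4 ft; q_4 = 1.05 × 2.19 × 8.4 = 19.32 ft³/s
w_5 = (34.9 − 29.6)/2 = 2.65 ft; q_5 = 0.87 × 0.90 × 2.65 = 2.075 ft³/s
Q = Σ qᵢ = 106.7 ft³/s

107 ft³/s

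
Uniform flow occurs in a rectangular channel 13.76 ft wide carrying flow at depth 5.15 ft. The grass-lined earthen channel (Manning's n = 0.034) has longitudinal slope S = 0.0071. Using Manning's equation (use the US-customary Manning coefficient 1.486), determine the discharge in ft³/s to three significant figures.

A = b·y = 13.76 × 5.15 = 70.86 ft²
P = b + 2y = 13.76 + 2×5.15 = 24.06 ft
R = A/P = 70.86/24.06 = 2.945 ft
Q = (1.486/n)·A·R^(2/3)·S^(1/2) = (1.486/0.034) × 70.86 × 2.945^(2/3) × 0.0071^(1/2) = 536.2 ft³/s

536 ft³/s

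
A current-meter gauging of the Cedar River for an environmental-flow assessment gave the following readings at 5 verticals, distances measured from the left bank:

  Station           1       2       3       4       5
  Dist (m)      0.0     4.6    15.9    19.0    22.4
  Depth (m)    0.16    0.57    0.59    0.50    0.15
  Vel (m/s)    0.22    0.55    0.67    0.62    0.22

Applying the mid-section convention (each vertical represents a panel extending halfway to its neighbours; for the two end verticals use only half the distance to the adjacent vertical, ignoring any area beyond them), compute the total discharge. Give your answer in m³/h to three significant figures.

23300 m³/h

w_1 = (4.6 − 0.0)/2 = 2.3 m; q_1 = 0.22 × 0.16 × 2.3 = 0.08096 m³/s
w_2 = (15.9 − 0.0)/2 = 7.95 m; q_2 = 0.55 × 0.57 × 7.95 = 2.492 m³/s
w_3 = (19.0 − 4.6)/2 = 7.2 m; q_3 = 0.67 × 0.59 × 7.2 = 2.846 m³/s
w_4 = (22.4 − 15.9)/2 = 3.25 m; q_4 = 0.62 × 0.50 × 3.25 = 1.008 m³/s
w_5 = (22.4 − 19.0)/2 = 1.7 m; q_5 = 0.22 × 0.15 × 1.7 = 0.05610 m³/s
Q = Σ qᵢ = 6.483 m³/s
= 6.483 × 3600 = 23340 m³/h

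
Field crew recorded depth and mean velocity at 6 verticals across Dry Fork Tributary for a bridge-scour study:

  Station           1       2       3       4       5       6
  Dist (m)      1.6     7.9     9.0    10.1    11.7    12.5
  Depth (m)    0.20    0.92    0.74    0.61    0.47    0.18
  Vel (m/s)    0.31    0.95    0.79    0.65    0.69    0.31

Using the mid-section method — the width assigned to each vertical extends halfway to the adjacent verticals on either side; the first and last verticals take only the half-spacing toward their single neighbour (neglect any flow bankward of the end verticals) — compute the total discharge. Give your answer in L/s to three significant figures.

5020 L/s

w_1 = (7.9 − 1.6)/2 = 3.15 m; q_1 = 0.31 × 0.20 × 3.15 = 0.1953 m³/s
w_2 = (9.0 − 1.6)/2 = 3.7 m; q_2 = 0.95 × 0.92 × 3.7 = 3.234 m³/s
w_3 = (10.1 − 7.9)/2 = 1.1 m; q_3 = 0.79 × 0.74 × 1.1 = 0.6431 m³/s
w_4 = (11.7 − 9.0)/2 = 1.35 m; q_4 = 0.65 × 0.61 × 1.35 = 0.5353 m³/s
w_5 = (12.5 − 10.1)/2 = 1.2 m; q_5 = 0.69 × 0.47 × 1.2 = 0.3892 m³/s
w_6 = (12.5 − 11.7)/2 = 0.4 m; q_6 = 0.31 × 0.18 × 0.4 = 0.02232 m³/s
Q = Σ qᵢ = 5.019 m³/s
= 5.019 × 1000 = 5019 L/s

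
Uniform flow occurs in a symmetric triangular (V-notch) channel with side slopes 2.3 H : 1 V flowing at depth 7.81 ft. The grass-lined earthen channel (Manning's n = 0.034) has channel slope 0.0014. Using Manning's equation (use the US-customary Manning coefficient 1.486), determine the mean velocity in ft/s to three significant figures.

3.83 ft/s

A = z·y² = 2.3×7.81² = 140.3 ft²
P = 2y√(1+z²) = 2×7.81×√(1+2.3²) = 39.17 ft
R = A/P = 140.3/39.17 = 3.581 ft
Q = (1.486/n)·A·R^(2/3)·S^(1/2) = (1.486/0.034) × 140.3 × 3.581^(2/3) × 0.0014^(1/2) = 537.0 ft³/s
V = Q/A = 537.0/140.3 = 3.828 ft/s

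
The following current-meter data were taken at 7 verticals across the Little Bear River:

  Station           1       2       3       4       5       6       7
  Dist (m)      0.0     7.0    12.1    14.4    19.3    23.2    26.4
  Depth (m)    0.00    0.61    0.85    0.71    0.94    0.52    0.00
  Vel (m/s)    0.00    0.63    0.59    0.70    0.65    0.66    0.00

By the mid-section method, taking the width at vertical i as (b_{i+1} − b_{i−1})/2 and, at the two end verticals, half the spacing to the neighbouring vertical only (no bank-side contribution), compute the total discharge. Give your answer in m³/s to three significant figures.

w_2 = (12.1 − 0.0)/2 = 6.05 m; q_2 = 0.63 × 0.61 × 6.05 = 2.325 m³/s
w_3 = (14.4 − 7.0)/2 = 3.7 m; q_3 = 0.59 × 0.85 × 3.7 = 1.856 m³/s
w_4 = (19.3 − 12.1)/2 = 3.6 m; q_4 = 0.70 × 0.71 × 3.6 = 1.789 m³/s
w_5 = (23.2 − 14.4)/2 = 4.4 m; q_5 = 0.65 × 0.94 × 4.4 = 2.688 m³/s
w_6 = (26.4 − 19.3)/2 = 3.55 m; q_6 = 0.66 × 0.52 × 3.55 = 1.218 m³/s
Stations 1, 7 contribute zero (depth or velocity is 0).
Q = Σ qᵢ = 9.877 m³/s

9.88 m³/s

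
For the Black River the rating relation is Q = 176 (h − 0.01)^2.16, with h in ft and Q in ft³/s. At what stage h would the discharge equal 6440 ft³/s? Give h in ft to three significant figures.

5.30 ft

h − h₀ = (Q/C)^(1/b) = (6440/176)^(1/2.16) = 5.294 ft
h = 0.01 + 5.294 = 5.304 ft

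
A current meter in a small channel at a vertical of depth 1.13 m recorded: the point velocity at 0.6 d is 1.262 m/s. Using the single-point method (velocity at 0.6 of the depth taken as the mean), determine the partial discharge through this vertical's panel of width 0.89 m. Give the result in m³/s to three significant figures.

v̄ = v₀.₆ = 1.262 m/s
q = v̄ × d × w = 1.262 × 1.13 × 0.89 = 1.269 m³/s

1.27 m³/s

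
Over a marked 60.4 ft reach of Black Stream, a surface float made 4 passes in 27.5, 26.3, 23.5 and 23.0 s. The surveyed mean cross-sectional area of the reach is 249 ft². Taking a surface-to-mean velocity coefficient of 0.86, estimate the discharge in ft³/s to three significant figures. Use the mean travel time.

t̄ = (27.5 + 26.3 + 23.5 + 23.0) / 4 = 25.075 s
v_surface = L / t̄ = 60.4 / 25.075 = 2.409 ft/s
v_mean = 0.86 × 2.409 = 2.072 ft/s
Q = A × v_mean = 249 × 2.072 = 515.8 ft³/s

516 ft³/s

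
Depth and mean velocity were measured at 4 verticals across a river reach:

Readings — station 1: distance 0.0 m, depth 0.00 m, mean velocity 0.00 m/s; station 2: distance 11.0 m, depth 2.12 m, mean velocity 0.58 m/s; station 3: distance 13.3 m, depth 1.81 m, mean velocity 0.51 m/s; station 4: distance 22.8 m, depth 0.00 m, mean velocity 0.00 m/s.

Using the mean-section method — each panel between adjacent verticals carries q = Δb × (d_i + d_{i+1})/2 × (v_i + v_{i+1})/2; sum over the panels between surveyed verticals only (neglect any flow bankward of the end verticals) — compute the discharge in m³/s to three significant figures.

8.04 m³/s

Panel 1-2: Δb = 11 m, d̄ = (0.00+2.12)/2 = 1.06, v̄ = (0.00+0.58)/2 = 0.29 → q = 11×1.06×0.29 = 3.381 m³/s
Panel 2-3: Δb = 2.3 m, d̄ = (2.12+1.81)/2 = 1.965, v̄ = (0.58+0.51)/2 = 0.545 → q = 2.3×1.965×0.545 = 2.463 m³/s
Panel 3-4: Δb = 9.5 m, d̄ = (1.81+0.00)/2 = 0.905, v̄ = (0.51+0.00)/2 = 0.255 → q = 9.5×0.905×0.255 = 2.192 m³/s
Q = Σ q = 8.037 m³/s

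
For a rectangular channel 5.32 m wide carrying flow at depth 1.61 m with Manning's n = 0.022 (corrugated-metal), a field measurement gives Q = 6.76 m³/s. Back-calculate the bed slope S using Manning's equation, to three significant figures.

0.000300

A = b·y = 5.32 × 1.61 = 8.565 m²
P = b + 2y = 5.32 + 2×1.61 = 8.540 m
R = A/P = 8.565/8.540 = 1.003 m
S = (Q·n / (1·A·R^(2/3)))² = (6.76×0.022 / (1×8.565×1.002))² = 0.0003003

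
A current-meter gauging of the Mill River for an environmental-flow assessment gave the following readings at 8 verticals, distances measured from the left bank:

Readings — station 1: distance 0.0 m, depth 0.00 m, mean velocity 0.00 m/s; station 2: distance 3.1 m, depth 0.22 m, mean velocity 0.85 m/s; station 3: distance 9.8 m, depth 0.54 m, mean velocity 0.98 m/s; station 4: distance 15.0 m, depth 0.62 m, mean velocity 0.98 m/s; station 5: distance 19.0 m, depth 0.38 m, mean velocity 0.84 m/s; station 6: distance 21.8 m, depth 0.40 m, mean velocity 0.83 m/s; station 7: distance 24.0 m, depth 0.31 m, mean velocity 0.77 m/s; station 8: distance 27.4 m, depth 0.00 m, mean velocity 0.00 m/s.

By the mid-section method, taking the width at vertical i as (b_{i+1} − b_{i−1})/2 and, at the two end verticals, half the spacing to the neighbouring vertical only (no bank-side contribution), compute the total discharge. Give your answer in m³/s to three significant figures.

9.44 m³/s

w_2 = (9.8 − 0.0)/2 = 4.9 m; q_2 = 0.85 × 0.22 × 4.9 = 0.9163 m³/s
w_3 = (15.0 − 3.1)/2 = 5.95 m; q_3 = 0.98 × 0.54 × 5.95 = 3.149 m³/s
w_4 = (19.0 − 9.8)/2 = 4.6 m; q_4 = 0.98 × 0.62 × 4.6 = 2.795 m³/s
w_5 = (21.8 − 15.0)/2 = 3.4 m; q_5 = 0.84 × 0.38 × 3.4 = 1.085 m³/s
w_6 = (24.0 − 19.0)/2 = 2.5 m; q_6 = 0.83 × 0.40 × 2.5 = 0.8300 m³/s
w_7 = (27.4 − 21.8)/2 = 2.8 m; q_7 = 0.77 × 0.31 × 2.8 = 0.6684 m³/s
Stations 1, 8 contribute zero (depth or velocity is 0).
Q = Σ qᵢ = 9.444 m³/s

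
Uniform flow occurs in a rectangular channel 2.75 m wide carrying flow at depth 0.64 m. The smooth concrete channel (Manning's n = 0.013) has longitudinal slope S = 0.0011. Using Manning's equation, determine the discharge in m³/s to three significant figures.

A = b·y = 2.75 × 0.64 = 1.760 m²
P = b + 2y = 2.75 + 2×0.64 = 4.030 m
R = A/P = 1.760/4.030 = 0.4367 m
Q = (1/n)·A·R^(2/3)·S^(1/2) = (1/0.013) × 1.760 × 0.4367^(2/3) × 0.0011^(1/2) = 2.585 m³/s

2.58 m³/s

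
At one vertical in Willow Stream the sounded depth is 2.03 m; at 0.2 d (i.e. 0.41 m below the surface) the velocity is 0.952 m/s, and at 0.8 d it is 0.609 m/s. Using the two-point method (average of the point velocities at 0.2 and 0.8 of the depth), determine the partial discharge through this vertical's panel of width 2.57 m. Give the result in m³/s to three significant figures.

4.07 m³/s

v̄ = (0.952 + 0.609) / 2 = 0.7805 m/s
q = v̄ × d × w = 0.7805 × 2.03 × 2.57 = 4.072 m³/s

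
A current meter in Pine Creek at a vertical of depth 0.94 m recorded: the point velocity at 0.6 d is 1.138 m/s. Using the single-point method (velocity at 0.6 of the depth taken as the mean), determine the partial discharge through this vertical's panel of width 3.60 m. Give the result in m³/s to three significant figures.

3.85 m³/s

v̄ = v₀.₆ = 1.138 m/s
q = v̄ × d × w = 1.138 × 0.94 × 3.60 = 3.851 m³/s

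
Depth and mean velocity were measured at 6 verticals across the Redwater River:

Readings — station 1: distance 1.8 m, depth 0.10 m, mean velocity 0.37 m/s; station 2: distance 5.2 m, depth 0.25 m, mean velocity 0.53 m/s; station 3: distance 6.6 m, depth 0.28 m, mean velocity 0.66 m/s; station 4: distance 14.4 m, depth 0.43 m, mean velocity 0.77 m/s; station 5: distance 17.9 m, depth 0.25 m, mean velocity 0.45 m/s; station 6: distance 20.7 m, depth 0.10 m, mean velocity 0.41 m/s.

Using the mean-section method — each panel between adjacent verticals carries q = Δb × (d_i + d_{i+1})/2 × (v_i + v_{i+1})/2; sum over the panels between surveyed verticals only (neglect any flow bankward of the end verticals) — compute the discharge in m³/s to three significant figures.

Panel 1-2: Δb = 3.4 m, d̄ = (0.10+0.25)/2 = 0.175, v̄ = (0.37+0.53)/2 = 0.45 → q = 3.4×0.175×0.45 = 0.2678 m³/s
Panel 2-3: Δb = 1.4 m, d̄ = (0.25+0.28)/2 = 0.265, v̄ = (0.53+0.66)/2 = 0.595 → q = 1.4×0.265×0.595 = 0.2207 m³/s
Panel 3-4: Δb = 7.8 m, d̄ = (0.28+0.43)/2 = 0.355, v̄ = (0.66+0.77)/2 = 0.715 → q = 7.8×0.355×0.715 = 1.980 m³/s
Panel 4-5: Δb = 3.5 m, d̄ = (0.43+0.25)/2 = 0.34, v̄ = (0.77+0.45)/2 = 0.61 → q = 3.5×0.34×0.61 = 0.7259 m³/s
Panel 5-6: Δb = 2.8 m, d̄ = (0.25+0.10)/2 = 0.175, v̄ = (0.45+0.41)/2 = 0.43 → q = 2.8×0.175×0.43 = 0.2107 m³/s
Q = Σ q = 3.405 m³/s

3.40 m³/s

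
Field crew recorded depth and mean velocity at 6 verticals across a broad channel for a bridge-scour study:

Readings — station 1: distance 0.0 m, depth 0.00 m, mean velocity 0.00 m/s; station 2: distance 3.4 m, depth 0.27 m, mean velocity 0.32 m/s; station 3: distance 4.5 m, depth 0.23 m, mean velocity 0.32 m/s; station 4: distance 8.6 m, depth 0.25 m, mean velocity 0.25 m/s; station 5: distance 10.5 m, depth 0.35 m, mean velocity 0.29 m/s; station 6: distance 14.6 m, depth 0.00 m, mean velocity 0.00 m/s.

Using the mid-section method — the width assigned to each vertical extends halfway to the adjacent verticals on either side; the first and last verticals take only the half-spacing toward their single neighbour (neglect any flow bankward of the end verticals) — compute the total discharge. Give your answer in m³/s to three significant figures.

0.878 m³/s

w_2 = (4.5 − 0.0)/2 = 2.25 m; q_2 = 0.32 × 0.27 × 2.25 = 0.1944 m³/s
w_3 = (8.6 − 3.4)/2 = 2.6 m; q_3 = 0.32 × 0.23 × 2.6 = 0.1914 m³/s
w_4 = (10.5 − 4.5)/2 = 3 m; q_4 = 0.25 × 0.25 × 3 = 0.1875 m³/s
w_5 = (14.6 − 8.6)/2 = 3 m; q_5 = 0.29 × 0.35 × 3 = 0.3045 m³/s
Stations 1, 6 contribute zero (depth or velocity is 0).
Q = Σ qᵢ = 0.8778 m³/s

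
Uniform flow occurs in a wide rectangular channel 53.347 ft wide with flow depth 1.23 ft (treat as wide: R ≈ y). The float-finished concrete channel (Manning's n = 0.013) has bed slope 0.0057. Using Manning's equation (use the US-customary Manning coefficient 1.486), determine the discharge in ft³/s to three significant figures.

650 ft³/s

A = b·y = 53.347 × 1.23 = 65.62 ft²
Wide channel: R ≈ y = 1.23 ft
Q = (1.486/n)·A·R^(2/3)·S^(1/2) = (1.486/0.013) × 65.62 × 1.230^(2/3) × 0.0057^(1/2) = 650.1 ft³/s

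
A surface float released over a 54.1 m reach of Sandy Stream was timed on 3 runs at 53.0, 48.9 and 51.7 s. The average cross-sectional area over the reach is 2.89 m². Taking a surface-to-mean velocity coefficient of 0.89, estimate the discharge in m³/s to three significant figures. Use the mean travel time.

2.72 m³/s

t̄ = (53.0 + 48.9 + 51.7) / 3 = 51.2 s
v_surface = L / t̄ = 54.1 / 51.2 = 1.057 m/s
v_mean = 0.89 × 1.057 = 0.9404 m/s
Q = A × v_mean = 2.89 × 0.9404 = 2.718 m³/s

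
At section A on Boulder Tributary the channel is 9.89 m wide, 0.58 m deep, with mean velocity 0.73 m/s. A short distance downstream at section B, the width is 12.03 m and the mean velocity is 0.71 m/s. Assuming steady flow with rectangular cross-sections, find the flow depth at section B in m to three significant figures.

0.490 m

Q = A₁V₁ = (9.89×0.58) × 0.73 = 4.187 m³/s
d₂ = Q/(b₂ V₂) = 4.187/(12.03×0.71) = 0.4903 m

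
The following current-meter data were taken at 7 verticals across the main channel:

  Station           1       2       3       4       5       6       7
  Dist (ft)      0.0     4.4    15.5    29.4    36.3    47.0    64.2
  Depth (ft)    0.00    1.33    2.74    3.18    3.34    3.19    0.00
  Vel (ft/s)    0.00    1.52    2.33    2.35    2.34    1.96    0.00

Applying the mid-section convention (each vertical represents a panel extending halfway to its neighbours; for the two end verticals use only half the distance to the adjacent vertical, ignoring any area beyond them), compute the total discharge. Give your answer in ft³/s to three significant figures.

329 ft³/s

w_2 = (15.5 − 0.0)/2 = 7.75 ft; q_2 = 1.52 × 1.33 × 7.75 = 15.67 ft³/s
w_3 = (29.4 − 4.4)/2 = 12.5 ft; q_3 = 2.33 × 2.74 × 12.5 = 79.80 ft³/s
w_4 = (36.3 − 15.5)/2 = 10.4 ft; q_4 = 2.35 × 3.18 × 10.4 = 77.72 ft³/s
w_5 = (47.0 − 29.4)/2 = 8.8 ft; q_5 = 2.34 × 3.34 × 8.8 = 68.78 ft³/s
w_6 = (64.2 − 36.3)/2 = 13.95 ft; q_6 = 1.96 × 3.19 × 13.95 = 87.22 ft³/s
Stations 1, 7 contribute zero (depth or velocity is 0).
Q = Σ qᵢ = 329.2 ft³/s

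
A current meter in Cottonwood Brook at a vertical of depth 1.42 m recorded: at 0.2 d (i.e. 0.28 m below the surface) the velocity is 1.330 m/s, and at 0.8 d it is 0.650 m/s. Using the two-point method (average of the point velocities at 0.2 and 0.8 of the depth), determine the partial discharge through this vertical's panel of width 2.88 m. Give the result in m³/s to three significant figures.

v̄ = (1.330 + 0.650) / 2 = 0.9900 m/s
q = v̄ × d × w = 0.9900 × 1.42 × 2.88 = 4.049 m³/s

4.05 m³/s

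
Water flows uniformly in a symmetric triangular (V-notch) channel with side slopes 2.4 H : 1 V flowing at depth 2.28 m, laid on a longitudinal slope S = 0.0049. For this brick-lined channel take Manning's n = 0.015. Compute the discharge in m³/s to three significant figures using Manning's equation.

60.2 m³/s

A = z·y² = 2.4×2.28² = 12.48 m²
P = 2y√(1+z²) = 2×2.28×√(1+2.4²) = 11.86 m
R = A/P = 12.48/11.86 = 1.052 m
Q = (1/n)·A·R^(2/3)·S^(1/2) = (1/0.015) × 12.48 × 1.052^(2/3) × 0.0049^(1/2) = 60.24 m³/s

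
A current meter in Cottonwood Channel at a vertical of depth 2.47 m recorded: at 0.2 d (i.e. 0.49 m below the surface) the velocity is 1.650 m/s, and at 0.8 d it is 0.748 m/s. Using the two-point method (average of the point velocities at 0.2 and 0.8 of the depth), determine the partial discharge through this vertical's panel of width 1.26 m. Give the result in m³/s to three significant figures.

v̄ = (1.650 + 0.748) / 2 = 1.199 m/s
q = v̄ × d × w = 1.199 × 2.47 × 1.26 = 3.732 m³/s

3.73 m³/s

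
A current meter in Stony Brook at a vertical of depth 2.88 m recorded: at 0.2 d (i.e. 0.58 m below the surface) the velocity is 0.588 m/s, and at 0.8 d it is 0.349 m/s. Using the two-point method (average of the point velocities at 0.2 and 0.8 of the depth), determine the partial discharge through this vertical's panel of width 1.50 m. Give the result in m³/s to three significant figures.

2.02 m³/s

v̄ = (0.588 + 0.349) / 2 = 0.4685 m/s
q = v̄ × d × w = 0.4685 × 2.88 × 1.50 = 2.024 m³/s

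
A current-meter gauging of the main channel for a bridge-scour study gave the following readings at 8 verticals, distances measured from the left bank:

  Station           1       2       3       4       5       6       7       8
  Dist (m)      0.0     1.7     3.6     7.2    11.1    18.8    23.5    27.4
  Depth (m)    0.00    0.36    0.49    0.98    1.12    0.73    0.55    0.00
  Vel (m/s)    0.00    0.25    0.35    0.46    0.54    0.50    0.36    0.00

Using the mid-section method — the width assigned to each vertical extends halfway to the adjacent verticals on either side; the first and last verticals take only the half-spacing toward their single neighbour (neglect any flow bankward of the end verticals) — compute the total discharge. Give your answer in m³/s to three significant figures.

8.95 m³/s

w_2 = (3.6 − 0.0)/2 = 1.8 m; q_2 = 0.25 × 0.36 × 1.8 = 0.1620 m³/s
w_3 = (7.2 − 1.7)/2 = 2.75 m; q_3 = 0.35 × 0.49 × 2.75 = 0.4716 m³/s
w_4 = (11.1 − 3.6)/2 = 3.75 m; q_4 = 0.46 × 0.98 × 3.75 = 1.691 m³/s
w_5 = (18.8 − 7.2)/2 = 5.8 m; q_5 = 0.54 × 1.12 × 5.8 = 3.508 m³/s
w_6 = (23.5 − 11.1)/2 = 6.2 m; q_6 = 0.50 × 0.73 × 6.2 = 2.263 m³/s
w_7 = (27.4 − 18.8)/2 = 4.3 m; q_7 = 0.36 × 0.55 × 4.3 = 0.8514 m³/s
Stations 1, 8 contribute zero (depth or velocity is 0).
Q = Σ qᵢ = 8.946 m³/s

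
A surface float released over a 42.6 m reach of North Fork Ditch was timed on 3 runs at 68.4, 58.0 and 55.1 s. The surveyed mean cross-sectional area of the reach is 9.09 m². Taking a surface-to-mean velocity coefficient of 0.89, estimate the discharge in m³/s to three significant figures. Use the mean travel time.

t̄ = (68.4 + 58.0 + 55.1) / 3 = 60.5 s
v_surface = L / t̄ = 42.6 / 60.5 = 0.7041 m/s
v_mean = 0.89 × 0.7041 = 0.6267 m/s
Q = A × v_mean = 9.09 × 0.6267 = 5.697 m³/s

5.70 m³/s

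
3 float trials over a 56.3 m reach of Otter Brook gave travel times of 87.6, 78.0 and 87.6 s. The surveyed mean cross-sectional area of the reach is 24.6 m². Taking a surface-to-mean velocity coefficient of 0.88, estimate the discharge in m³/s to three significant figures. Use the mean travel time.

14.4 m³/s

t̄ = (87.6 + 78.0 + 87.6) / 3 = 84.4 s
v_surface = L / t̄ = 56.3 / 84.4 = 0.6671 m/s
v_mean = 0.88 × 0.6671 = 0.5870 m/s
Q = A × v_mean = 24.6 × 0.5870 = 14.44 m³/s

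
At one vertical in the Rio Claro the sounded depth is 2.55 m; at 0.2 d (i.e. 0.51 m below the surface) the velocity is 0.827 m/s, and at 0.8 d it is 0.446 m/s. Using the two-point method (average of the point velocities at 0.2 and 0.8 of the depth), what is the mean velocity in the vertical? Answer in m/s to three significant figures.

v̄ = (0.827 + 0.446) / 2 = 0.6365 m/s

0.637 m/s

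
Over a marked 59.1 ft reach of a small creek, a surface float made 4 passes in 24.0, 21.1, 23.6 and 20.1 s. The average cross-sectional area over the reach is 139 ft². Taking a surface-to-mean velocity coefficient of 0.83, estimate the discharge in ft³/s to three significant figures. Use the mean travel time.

t̄ = (24.0 + 21.1 + 23.6 + 20.1) / 4 = 22.2 s
v_surface = L / t̄ = 59.1 / 22.2 = 2.662 ft/s
v_mean = 0.83 × 2.662 = 2.210 ft/s
Q = A × v_mean = 139 × 2.210 = 307.1 ft³/s

307 ft³/s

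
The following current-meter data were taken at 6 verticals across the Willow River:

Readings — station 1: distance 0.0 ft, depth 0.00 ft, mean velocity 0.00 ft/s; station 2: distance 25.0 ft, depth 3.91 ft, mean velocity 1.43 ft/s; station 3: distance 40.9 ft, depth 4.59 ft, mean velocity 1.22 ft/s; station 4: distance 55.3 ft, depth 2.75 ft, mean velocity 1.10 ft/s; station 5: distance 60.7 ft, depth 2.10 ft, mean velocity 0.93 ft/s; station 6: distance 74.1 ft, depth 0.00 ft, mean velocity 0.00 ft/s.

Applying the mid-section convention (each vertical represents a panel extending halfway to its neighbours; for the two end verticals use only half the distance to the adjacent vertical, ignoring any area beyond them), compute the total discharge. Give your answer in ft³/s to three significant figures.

w_2 = (40.9 − 0.0)/2 = 20.45 ft; q_2 = 1.43 × 3.91 × 20.45 = 114.3 ft³/s
w_3 = (55.3 − 25.0)/2 = 15.15 ft; q_3 = 1.22 × 4.59 × 15.15 = 84.84 ft³/s
w_4 = (60.7 − 40.9)/2 = 9.9 ft; q_4 = 1.10 × 2.75 × 9.9 = 29.95 ft³/s
w_5 = (74.1 − 55.3)/2 = 9.4 ft; q_5 = 0.93 × 2.10 × 9.4 = 18.36 ft³/s
Stations 1, 6 contribute zero (depth or velocity is 0).
Q = Σ qᵢ = 247.5 ft³/s

247 ft³/s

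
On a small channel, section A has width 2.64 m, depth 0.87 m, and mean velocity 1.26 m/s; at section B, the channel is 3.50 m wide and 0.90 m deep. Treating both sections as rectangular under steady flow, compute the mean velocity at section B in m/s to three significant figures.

Q = A₁V₁ = (2.64×0.87) × 1.26 = 2.894 m³/s
A₂ = 3.50 × 0.90 = 3.150 m²
V₂ = Q/A₂ = 2.894/3.150 = 0.9187 m/s

0.919 m/s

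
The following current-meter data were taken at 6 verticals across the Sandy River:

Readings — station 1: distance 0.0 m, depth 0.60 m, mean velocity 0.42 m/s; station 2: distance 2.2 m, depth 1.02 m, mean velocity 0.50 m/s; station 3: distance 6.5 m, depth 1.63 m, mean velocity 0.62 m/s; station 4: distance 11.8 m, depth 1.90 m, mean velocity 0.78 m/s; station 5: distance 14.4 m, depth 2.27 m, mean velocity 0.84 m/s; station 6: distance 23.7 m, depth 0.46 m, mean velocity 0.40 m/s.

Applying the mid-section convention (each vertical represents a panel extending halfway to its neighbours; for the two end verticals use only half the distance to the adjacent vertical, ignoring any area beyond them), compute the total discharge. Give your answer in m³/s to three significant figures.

w_1 = (2.2 − 0.0)/2 = 1.1 m; q_1 = 0.42 × 0.60 × 1.1 = 0.2772 m³/s
w_2 = (6.5 − 0.0)/2 = 3.25 m; q_2 = 0.50 × 1.02 × 3.25 = 1.658 m³/s
w_3 = (11.8 − 2.2)/2 = 4.8 m; q_3 = 0.62 × 1.63 × 4.8 = 4.851 m³/s
w_4 = (14.4 − 6.5)/2 = 3.95 m; q_4 = 0.78 × 1.90 × 3.95 = 5.854 m³/s
w_5 = (23.7 − 11.8)/2 = 5.95 m; q_5 = 0.84 × 2.27 × 5.95 = 11.35 m³/s
w_6 = (23.7 − 14.4)/2 = 4.65 m; q_6 = 0.40 × 0.46 × 4.65 = 0.8556 m³/s
Q = Σ qᵢ = 24.84 m³/s

24.8 m³/s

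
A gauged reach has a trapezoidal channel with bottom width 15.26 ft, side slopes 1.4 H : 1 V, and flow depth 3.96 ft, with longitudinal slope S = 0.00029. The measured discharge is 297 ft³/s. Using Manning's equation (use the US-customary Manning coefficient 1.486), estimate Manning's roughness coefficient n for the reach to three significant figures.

A = (b + z·y)·y = (15.26 + 1.4×3.96)×3.96 = 82.38 ft²
P = b + 2y√(1+z²) = 15.26 + 2×3.96×√(1+1.4²) = 28.89 ft
R = A/P = 82.38/28.89 = 2.852 ft
n = (1.486/Q)·A·R^(2/3)·S^(1/2) = (1.486/297) × 82.38 × 2.011 × 0.01703 = 0.01412

0.0141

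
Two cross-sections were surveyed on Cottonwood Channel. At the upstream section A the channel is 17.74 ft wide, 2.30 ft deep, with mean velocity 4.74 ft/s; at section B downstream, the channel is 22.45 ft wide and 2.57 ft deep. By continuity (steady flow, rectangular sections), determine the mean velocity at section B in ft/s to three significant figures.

3.35 ft/s

Q = A₁V₁ = (17.74×2.30) × 4.74 = 193.4 ft³/s
A₂ = 22.45 × 2.57 = 57.70 ft²
V₂ = Q/A₂ = 193.4/57.70 = 3.352 ft/s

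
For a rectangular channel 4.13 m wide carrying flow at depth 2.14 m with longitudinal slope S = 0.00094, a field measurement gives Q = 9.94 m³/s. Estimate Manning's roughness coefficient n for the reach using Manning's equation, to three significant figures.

A = b·y = 4.13 × 2.14 = 8.838 m²
P = b + 2y = 4.13 + 2×2.14 = 8.410 m
R = A/P = 8.838/8.410 = 1.051 m
n = (1/Q)·A·R^(2/3)·S^(1/2) = (1/9.94) × 8.838 × 1.034 × 0.03066 = 0.02818

0.0282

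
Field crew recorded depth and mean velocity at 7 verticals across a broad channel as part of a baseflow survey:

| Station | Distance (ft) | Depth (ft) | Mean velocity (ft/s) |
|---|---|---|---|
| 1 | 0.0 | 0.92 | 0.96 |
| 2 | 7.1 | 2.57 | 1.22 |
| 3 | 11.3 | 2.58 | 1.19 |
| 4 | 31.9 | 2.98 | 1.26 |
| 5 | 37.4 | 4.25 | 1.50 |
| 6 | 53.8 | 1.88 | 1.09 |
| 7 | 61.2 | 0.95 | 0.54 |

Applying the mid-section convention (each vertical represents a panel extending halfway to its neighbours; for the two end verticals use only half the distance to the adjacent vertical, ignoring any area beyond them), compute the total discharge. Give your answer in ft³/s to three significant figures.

204 ft³/s

w_1 = (7.1 − 0.0)/2 = 3.55 ft; q_1 = 0.96 × 0.92 × 3.55 = 3.135 ft³/s
w_2 = (11.3 − 0.0)/2 = 5.65 ft; q_2 = 1.22 × 2.57 × 5.65 = 17.72 ft³/s
w_3 = (31.9 − 7.1)/2 = 12.4 ft; q_3 = 1.19 × 2.58 × 12.4 = 38.07 ft³/s
w_4 = (37.4 − 11.3)/2 = 13.05 ft; q_4 = 1.26 × 2.98 × 13.05 = 49.00 ft³/s
w_5 = (53.8 − 31.9)/2 = 10.95 ft; q_5 = 1.50 × 4.25 × 10.95 = 69.81 ft³/s
w_6 = (61.2 − 37.4)/2 = 11.9 ft; q_6 = 1.09 × 1.88 × 11.9 = 24.39 ft³/s
w_7 = (61.2 − 53.8)/2 = 3.7 ft; q_7 = 0.54 × 0.95 × 3.7 = 1.898 ft³/s
Q = Σ qᵢ = 204.0 ft³/s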